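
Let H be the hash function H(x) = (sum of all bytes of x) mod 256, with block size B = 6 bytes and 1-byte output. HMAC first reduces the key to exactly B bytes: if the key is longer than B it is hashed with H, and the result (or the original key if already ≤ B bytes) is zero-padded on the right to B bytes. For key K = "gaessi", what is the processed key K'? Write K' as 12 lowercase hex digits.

Key "gaessi" = 67 61 65 73 73 69 is exactly B = 6 bytes: K' = 67 61 65 73 73 69.

676165737369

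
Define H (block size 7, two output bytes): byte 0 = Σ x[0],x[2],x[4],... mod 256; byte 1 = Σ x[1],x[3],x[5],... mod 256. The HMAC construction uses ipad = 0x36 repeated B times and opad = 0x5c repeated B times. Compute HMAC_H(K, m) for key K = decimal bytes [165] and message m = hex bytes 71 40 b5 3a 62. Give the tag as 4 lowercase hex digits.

37c3

Key decimal bytes [165] = a5 is 1 byte ≤ B = 7; zero-pad to 7 bytes: K' = a5 00 00 00 00 00 00.
K' ⊕ ipad = 93 36 36 36 36 36 36.  K' ⊕ opad = f9 5c 5c 5c 5c 5c 5c.
Inner input = (K'⊕ipad) ∥ m = 93 36 36 36 36 36 36 ∥ 71 40 b5 3a 62.
Inner hash: even-index sum = 431 mod 256 = 175; odd-index sum = 554 mod 256 = 42 → af 2a.
Outer input = (K'⊕opad) ∥ inner = f9 5c 5c 5c 5c 5c 5c ∥ af 2a.
Outer hash (tag): even-index sum = 567 mod 256 = 55; odd-index sum = 451 mod 256 = 195 → 37 c3.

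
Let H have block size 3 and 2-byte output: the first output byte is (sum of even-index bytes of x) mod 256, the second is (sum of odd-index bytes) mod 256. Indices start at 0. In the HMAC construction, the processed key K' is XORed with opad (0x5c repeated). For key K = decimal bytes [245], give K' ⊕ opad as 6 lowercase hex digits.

a95c5c

Key decimal bytes [245] = f5 is 1 byte ≤ B = 3; zero-pad to 3 bytes: K' = f5 00 00.
XOR each byte with 0x5c: f5⊕5c=a9, 00⊕5c=5c, 00⊕5c=5c.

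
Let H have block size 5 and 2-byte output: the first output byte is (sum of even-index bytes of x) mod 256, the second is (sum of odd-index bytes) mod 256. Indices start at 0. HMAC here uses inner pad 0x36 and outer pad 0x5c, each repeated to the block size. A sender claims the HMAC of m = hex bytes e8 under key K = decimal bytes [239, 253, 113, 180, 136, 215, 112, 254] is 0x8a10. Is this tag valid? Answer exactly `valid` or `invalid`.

Key decimal bytes [239, 253, 113, 180, 136, 215, 112, 254] = ef fd 71 b4 88 d7 70 fe is 8 bytes > B = 5, so hash it first: H(key) = 58 86, then zero-pad to 5 bytes: K' = 58 86 00 00 00.
K' ⊕ ipad = 6e b0 36 36 36; K' ⊕ opad = 04 da 5c 5c 5c.
Inner hash: even-index sum = 218 mod 256 = 218; odd-index sum = 462 mod 256 = 206 → da ce.
Outer hash (recomputed tag): even-index sum = 394 mod 256 = 138; odd-index sum = 528 mod 256 = 16 → 8a 10.
Recomputed tag = 8a10; claimed = 8a10 → match.

valid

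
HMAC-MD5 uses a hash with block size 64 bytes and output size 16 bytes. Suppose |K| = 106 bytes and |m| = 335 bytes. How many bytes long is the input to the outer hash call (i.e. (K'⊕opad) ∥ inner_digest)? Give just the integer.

Key is 106 > 64 bytes, so it is hashed to 16 bytes then zero-padded to 64: |K'| = 64.
Outer input = (K'⊕opad) ∥ H(inner) → 64 + 16 = 80 bytes.

80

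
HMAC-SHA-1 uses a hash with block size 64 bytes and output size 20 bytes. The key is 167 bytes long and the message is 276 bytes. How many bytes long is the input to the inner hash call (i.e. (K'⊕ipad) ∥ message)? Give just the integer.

Key is 167 > 64 bytes, so it is hashed to 20 bytes then zero-padded to 64: |K'| = 64.
Inner input = (K'⊕ipad) ∥ m → 64 + 276 = 340 bytes.

340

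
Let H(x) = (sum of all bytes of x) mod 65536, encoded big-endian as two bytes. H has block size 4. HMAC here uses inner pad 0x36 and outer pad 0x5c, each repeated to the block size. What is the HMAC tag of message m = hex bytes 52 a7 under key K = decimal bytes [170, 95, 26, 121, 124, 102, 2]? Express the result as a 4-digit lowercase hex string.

Key decimal bytes [170, 95, 26, 121, 124, 102, 2] = aa 5f 1a 79 7c 66 02 is 7 bytes > B = 4, so hash it first: H(key) = 02 80, then zero-pad to 4 bytes: K' = 02 80 00 00.
K' ⊕ ipad = 34 b6 36 36.  K' ⊕ opad = 5e dc 5c 5c.
Inner input = (K'⊕ipad) ∥ m = 34 b6 36 36 ∥ 52 a7.
Inner hash: sum = 52+182+54+54+82+167 = 591 → 02 4f.
Outer input = (K'⊕opad) ∥ inner = 5e dc 5c 5c ∥ 02 4f.
Outer hash (tag): sum = 94+220+92+92+2+79 = 579 → 02 43.

0243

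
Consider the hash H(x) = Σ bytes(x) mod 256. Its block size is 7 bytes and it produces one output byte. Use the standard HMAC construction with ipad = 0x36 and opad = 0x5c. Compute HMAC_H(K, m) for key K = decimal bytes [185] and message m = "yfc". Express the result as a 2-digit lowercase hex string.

Key decimal bytes [185] = b9 is 1 byte ≤ B = 7; zero-pad to 7 bytes: K' = b9 00 00 00 00 00 00.
K' ⊕ ipad = 8f 36 36 36 36 36 36.  K' ⊕ opad = e5 5c 5c 5c 5c 5c 5c.
Inner input = (K'⊕ipad) ∥ m = 8f 36 36 36 36 36 36 ∥ 79 66 63.
Inner hash: sum = 143+54+54+54+54+54+54+121+102+99 = 789; mod 256 = 21 → 15.
Outer input = (K'⊕opad) ∥ inner = e5 5c 5c 5c 5c 5c 5c ∥ 15.
Outer hash (tag): sum = 229+92+92+92+92+92+92+21 = 802; mod 256 = 34 → 22.

22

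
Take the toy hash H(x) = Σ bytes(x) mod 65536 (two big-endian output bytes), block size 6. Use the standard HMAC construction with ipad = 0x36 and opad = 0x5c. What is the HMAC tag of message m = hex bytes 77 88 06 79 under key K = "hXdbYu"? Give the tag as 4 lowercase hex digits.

Key "hXdbYu" = 68 58 64 62 59 75 is exactly B = 6 bytes: K' = 68 58 64 62 59 75.
K' ⊕ ipad = 5e 6e 52 54 6f 43.  K' ⊕ opad = 34 04 38 3e 05 29.
Inner input = (K'⊕ipad) ∥ m = 5e 6e 52 54 6f 43 ∥ 77 88 06 79.
Inner hash: sum = 94+110+82+84+111+67+119+136+6+121 = 930 → 03 a2.
Outer input = (K'⊕opad) ∥ inner = 34 04 38 3e 05 29 ∥ 03 a2.
Outer hash (tag): sum = 52+4+56+62+5+41+3+162 = 385 → 01 81.

0181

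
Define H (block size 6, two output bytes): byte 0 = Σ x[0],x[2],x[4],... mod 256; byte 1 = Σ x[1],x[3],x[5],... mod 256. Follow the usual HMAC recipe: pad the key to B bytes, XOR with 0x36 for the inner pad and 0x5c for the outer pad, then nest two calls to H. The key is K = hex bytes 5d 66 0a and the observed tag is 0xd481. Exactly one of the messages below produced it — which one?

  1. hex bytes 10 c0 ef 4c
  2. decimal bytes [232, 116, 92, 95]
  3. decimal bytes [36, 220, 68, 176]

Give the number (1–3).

Key hex bytes 5d 66 0a is 3 bytes ≤ B = 6; zero-pad to 6 bytes: K' = 5d 66 0a 00 00 00.
K' ⊕ ipad = 6b 50 3c 36 36 36; K' ⊕ opad = 01 3a 56 5c 5c 5c.
m1: inner = H(6b 50 3c 36 36 36 10 c0 ef 4c) = dc c8; tag = H(01 3a 56 5c 5c 5c dc c8) = 8fba
m2: inner = H(6b 50 3c 36 36 36 e8 74 5c 5f) = 21 8f; tag = H(01 3a 56 5c 5c 5c 21 8f) = d481 ← matches
m3: inner = H(6b 50 3c 36 36 36 24 dc 44 b0) = 45 48; tag = H(01 3a 56 5c 5c 5c 45 48) = f83a

2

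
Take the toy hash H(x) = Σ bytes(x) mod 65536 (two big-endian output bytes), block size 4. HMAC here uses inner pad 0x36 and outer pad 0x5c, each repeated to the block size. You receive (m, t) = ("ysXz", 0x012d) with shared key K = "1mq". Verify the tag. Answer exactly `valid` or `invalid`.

invalid

Key "1mq" = 31 6d 71 is 3 bytes ≤ B = 4; zero-pad to 4 bytes: K' = 31 6d 71 00.
K' ⊕ ipad = 07 5b 47 36; K' ⊕ opad = 6d 31 2d 5c.
Inner hash: sum = 7+91+71+54+121+115+88+122 = 669 → 02 9d.
Outer hash (recomputed tag): sum = 109+49+45+92+2+157 = 454 → 01 c6.
Recomputed tag = 01c6; claimed = 012d → mismatch.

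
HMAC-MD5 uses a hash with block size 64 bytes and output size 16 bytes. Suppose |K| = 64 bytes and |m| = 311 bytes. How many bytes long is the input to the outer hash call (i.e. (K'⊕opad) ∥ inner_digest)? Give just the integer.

80

Key is 64 ≤ 64 bytes, zero-padded: |K'| = 64.
Outer input = (K'⊕opad) ∥ H(inner) → 64 + 16 = 80 bytes.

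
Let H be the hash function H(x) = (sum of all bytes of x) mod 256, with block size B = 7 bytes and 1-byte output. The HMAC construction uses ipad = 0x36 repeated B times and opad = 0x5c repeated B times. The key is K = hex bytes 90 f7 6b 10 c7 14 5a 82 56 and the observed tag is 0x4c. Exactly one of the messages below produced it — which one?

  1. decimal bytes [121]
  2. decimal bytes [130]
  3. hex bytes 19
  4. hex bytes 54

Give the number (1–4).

Key hex bytes 90 f7 6b 10 c7 14 5a 82 56 is 9 bytes > B = 7, so hash it first: H(key) = 0f, then zero-pad to 7 bytes: K' = 0f 00 00 00 00 00 00.
K' ⊕ ipad = 39 36 36 36 36 36 36; K' ⊕ opad = 53 5c 5c 5c 5c 5c 5c.
m1: inner = H(39 36 36 36 36 36 36 79) = f6; tag = H(53 5c 5c 5c 5c 5c 5c f6) = 71
m2: inner = H(39 36 36 36 36 36 36 82) = ff; tag = H(53 5c 5c 5c 5c 5c 5c ff) = 7a
m3: inner = H(39 36 36 36 36 36 36 19) = 96; tag = H(53 5c 5c 5c 5c 5c 5c 96) = 11
m4: inner = H(39 36 36 36 36 36 36 54) = d1; tag = H(53 5c 5c 5c 5c 5c 5c d1) = 4c ← matches

4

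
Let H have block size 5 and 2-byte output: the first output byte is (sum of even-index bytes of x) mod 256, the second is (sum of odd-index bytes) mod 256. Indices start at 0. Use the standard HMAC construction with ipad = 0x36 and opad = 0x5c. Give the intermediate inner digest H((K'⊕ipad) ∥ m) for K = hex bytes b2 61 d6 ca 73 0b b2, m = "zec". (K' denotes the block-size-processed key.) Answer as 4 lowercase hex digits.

Key hex bytes b2 61 d6 ca 73 0b b2 is 7 bytes > B = 5, so hash it first: H(key) = ad 36, then zero-pad to 5 bytes: K' = ad 36 00 00 00.
K' ⊕ ipad = 9b 00 36 36 36.
Inner input = 9b 00 36 36 36 ∥ 7a 65 63.
Inner hash: even-index sum = 364 mod 256 = 108; odd-index sum = 275 mod 256 = 19 → 6c 13.

6c13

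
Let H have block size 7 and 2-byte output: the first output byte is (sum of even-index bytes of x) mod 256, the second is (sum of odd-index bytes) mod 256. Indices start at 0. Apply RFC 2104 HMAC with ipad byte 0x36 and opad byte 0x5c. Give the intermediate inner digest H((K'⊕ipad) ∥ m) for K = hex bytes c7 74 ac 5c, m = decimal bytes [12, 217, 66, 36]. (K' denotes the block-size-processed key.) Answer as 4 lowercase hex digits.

f430

Key hex bytes c7 74 ac 5c is 4 bytes ≤ B = 7; zero-pad to 7 bytes: K' = c7 74 ac 5c 00 00 00.
K' ⊕ ipad = f1 42 9a 6a 36 36 36.
Inner input = f1 42 9a 6a 36 36 36 ∥ 0c d9 42 24.
Inner hash: even-index sum = 756 mod 256 = 244; odd-index sum = 304 mod 256 = 48 → f4 30.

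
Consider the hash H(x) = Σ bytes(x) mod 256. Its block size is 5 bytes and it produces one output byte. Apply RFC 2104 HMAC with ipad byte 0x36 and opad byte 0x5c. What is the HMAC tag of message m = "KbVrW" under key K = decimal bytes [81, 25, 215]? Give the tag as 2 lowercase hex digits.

Key decimal bytes [81, 25, 215] = 51 19 d7 is 3 bytes ≤ B = 5; zero-pad to 5 bytes: K' = 51 19 d7 00 00.
K' ⊕ ipad = 67 2f e1 36 36.  K' ⊕ opad = 0d 45 8b 5c 5c.
Inner input = (K'⊕ipad) ∥ m = 67 2f e1 36 36 ∥ 4b 62 56 72 57.
Inner hash: sum = 103+47+225+54+54+75+98+86+114+87 = 943; mod 256 = 175 → af.
Outer input = (K'⊕opad) ∥ inner = 0d 45 8b 5c 5c ∥ af.
Outer hash (tag): sum = 13+69+139+92+92+175 = 580; mod 256 = 68 → 44.

44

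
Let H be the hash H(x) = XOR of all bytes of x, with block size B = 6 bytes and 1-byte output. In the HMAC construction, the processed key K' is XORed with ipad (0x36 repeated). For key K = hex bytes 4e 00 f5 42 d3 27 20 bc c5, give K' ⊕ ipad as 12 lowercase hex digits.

Key hex bytes 4e 00 f5 42 d3 27 20 bc c5 is 9 bytes > B = 6, so hash it first: H(key) = 54, then zero-pad to 6 bytes: K' = 54 00 00 00 00 00.
XOR each byte with 0x36: 54⊕36=62, 00⊕36=36, 00⊕36=36, 00⊕36=36, 00⊕36=36, 00⊕36=36.

623636363636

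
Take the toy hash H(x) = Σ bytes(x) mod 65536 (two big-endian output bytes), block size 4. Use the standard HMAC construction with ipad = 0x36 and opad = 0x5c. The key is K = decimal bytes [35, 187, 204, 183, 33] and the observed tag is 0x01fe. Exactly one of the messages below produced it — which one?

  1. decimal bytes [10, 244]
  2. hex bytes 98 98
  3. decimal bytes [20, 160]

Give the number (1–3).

Key decimal bytes [35, 187, 204, 183, 33] = 23 bb cc b7 21 is 5 bytes > B = 4, so hash it first: H(key) = 02 82, then zero-pad to 4 bytes: K' = 02 82 00 00.
K' ⊕ ipad = 34 b4 36 36; K' ⊕ opad = 5e de 5c 5c.
m1: inner = H(34 b4 36 36 0a f4) = 02 52; tag = H(5e de 5c 5c 02 52) = 0248
m2: inner = H(34 b4 36 36 98 98) = 02 84; tag = H(5e de 5c 5c 02 84) = 027a
m3: inner = H(34 b4 36 36 14 a0) = 02 08; tag = H(5e de 5c 5c 02 08) = 01fe ← matches

3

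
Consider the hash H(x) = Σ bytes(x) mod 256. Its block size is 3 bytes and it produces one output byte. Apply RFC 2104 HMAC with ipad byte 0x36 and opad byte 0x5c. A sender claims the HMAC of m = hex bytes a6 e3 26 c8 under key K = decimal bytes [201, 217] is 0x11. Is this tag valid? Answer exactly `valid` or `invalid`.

valid

Key decimal bytes [201, 217] = c9 d9 is 2 bytes ≤ B = 3; zero-pad to 3 bytes: K' = c9 d9 00.
K' ⊕ ipad = ff ef 36; K' ⊕ opad = 95 85 5c.
Inner hash: sum = 255+239+54+166+227+38+200 = 1179; mod 256 = 155 → 9b.
Outer hash (recomputed tag): sum = 149+133+92+155 = 529; mod 256 = 17 → 11.
Recomputed tag = 11; claimed = 11 → match.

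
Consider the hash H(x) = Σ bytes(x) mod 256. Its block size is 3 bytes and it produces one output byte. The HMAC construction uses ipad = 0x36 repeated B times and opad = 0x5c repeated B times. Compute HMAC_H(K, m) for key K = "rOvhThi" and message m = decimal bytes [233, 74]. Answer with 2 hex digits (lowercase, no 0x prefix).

e1

Key "rOvhThi" = 72 4f 76 68 54 68 69 is 7 bytes > B = 3, so hash it first: H(key) = c4, then zero-pad to 3 bytes: K' = c4 00 00.
K' ⊕ ipad = f2 36 36.  K' ⊕ opad = 98 5c 5c.
Inner input = (K'⊕ipad) ∥ m = f2 36 36 ∥ e9 4a.
Inner hash: sum = 242+54+54+233+74 = 657; mod 256 = 145 → 91.
Outer input = (K'⊕opad) ∥ inner = 98 5c 5c ∥ 91.
Outer hash (tag): sum = 152+92+92+145 = 481; mod 256 = 225 → e1.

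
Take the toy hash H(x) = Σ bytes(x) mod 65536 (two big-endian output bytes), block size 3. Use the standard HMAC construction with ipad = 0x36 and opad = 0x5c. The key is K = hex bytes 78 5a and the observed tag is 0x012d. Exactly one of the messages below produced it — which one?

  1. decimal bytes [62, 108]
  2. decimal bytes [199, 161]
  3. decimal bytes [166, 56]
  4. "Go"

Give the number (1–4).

Key hex bytes 78 5a is 2 bytes ≤ B = 3; zero-pad to 3 bytes: K' = 78 5a 00.
K' ⊕ ipad = 4e 6c 36; K' ⊕ opad = 24 06 5c.
m1: inner = H(4e 6c 36 3e 6c) = 01 9a; tag = H(24 06 5c 01 9a) = 0121
m2: inner = H(4e 6c 36 c7 a1) = 02 58; tag = H(24 06 5c 02 58) = 00e0
m3: inner = H(4e 6c 36 a6 38) = 01 ce; tag = H(24 06 5c 01 ce) = 0155
m4: inner = H(4e 6c 36 47 6f) = 01 a6; tag = H(24 06 5c 01 a6) = 012d ← matches

4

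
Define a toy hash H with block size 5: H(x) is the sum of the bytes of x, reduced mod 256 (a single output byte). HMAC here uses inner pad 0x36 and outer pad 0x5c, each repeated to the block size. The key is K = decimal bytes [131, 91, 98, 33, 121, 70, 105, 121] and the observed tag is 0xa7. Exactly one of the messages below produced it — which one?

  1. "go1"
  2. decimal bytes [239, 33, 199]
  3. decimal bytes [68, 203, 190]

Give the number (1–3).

3

Key decimal bytes [131, 91, 98, 33, 121, 70, 105, 121] = 83 5b 62 21 79 46 69 79 is 8 bytes > B = 5, so hash it first: H(key) = 02, then zero-pad to 5 bytes: K' = 02 00 00 00 00.
K' ⊕ ipad = 34 36 36 36 36; K' ⊕ opad = 5e 5c 5c 5c 5c.
m1: inner = H(34 36 36 36 36 67 6f 31) = 13; tag = H(5e 5c 5c 5c 5c 13) = e1
m2: inner = H(34 36 36 36 36 ef 21 c7) = e3; tag = H(5e 5c 5c 5c 5c e3) = b1
m3: inner = H(34 36 36 36 36 44 cb be) = d9; tag = H(5e 5c 5c 5c 5c d9) = a7 ← matches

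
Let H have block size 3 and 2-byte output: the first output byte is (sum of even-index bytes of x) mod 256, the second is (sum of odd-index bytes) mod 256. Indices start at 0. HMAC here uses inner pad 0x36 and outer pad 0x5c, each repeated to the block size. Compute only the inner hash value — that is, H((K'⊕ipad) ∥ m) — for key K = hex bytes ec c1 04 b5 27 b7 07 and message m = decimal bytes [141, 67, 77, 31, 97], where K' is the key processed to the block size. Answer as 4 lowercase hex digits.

c056

Key hex bytes ec c1 04 b5 27 b7 07 is 7 bytes > B = 3, so hash it first: H(key) = 1e 2d, then zero-pad to 3 bytes: K' = 1e 2d 00.
K' ⊕ ipad = 28 1b 36.
Inner input = 28 1b 36 ∥ 8d 43 4d 1f 61.
Inner hash: even-index sum = 192 mod 256 = 192; odd-index sum = 342 mod 256 = 86 → c0 56.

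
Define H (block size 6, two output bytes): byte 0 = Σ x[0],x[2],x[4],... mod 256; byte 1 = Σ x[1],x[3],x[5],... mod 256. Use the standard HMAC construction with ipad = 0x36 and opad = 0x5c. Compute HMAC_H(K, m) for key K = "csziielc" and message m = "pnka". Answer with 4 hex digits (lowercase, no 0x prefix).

717d

Key "csziielc" = 63 73 7a 69 69 65 6c 63 is 8 bytes > B = 6, so hash it first: H(key) = b2 a4, then zero-pad to 6 bytes: K' = b2 a4 00 00 00 00.
K' ⊕ ipad = 84 92 36 36 36 36.  K' ⊕ opad = ee f8 5c 5c 5c 5c.
Inner input = (K'⊕ipad) ∥ m = 84 92 36 36 36 36 ∥ 70 6e 6b 61.
Inner hash: even-index sum = 459 mod 256 = 203; odd-index sum = 461 mod 256 = 205 → cb cd.
Outer input = (K'⊕opad) ∥ inner = ee f8 5c 5c 5c 5c ∥ cb cd.
Outer hash (tag): even-index sum = 625 mod 256 = 113; odd-index sum = 637 mod 256 = 125 → 71 7d.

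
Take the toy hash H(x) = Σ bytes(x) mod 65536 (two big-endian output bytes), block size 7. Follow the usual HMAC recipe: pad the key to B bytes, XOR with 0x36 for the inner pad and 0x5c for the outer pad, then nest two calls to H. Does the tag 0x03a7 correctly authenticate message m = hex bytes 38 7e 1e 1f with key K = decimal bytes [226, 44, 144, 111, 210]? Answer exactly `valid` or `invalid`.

Key decimal bytes [226, 44, 144, 111, 210] = e2 2c 90 6f d2 is 5 bytes ≤ B = 7; zero-pad to 7 bytes: K' = e2 2c 90 6f d2 00 00.
K' ⊕ ipad = d4 1a a6 59 e4 36 36; K' ⊕ opad = be 70 cc 33 8e 5c 5c.
Inner hash: sum = 212+26+166+89+228+54+54+56+126+30+31 = 1072 → 04 30.
Outer hash (recomputed tag): sum = 190+112+204+51+142+92+92+4+48 = 935 → 03 a7.
Recomputed tag = 03a7; claimed = 03a7 → match.

valid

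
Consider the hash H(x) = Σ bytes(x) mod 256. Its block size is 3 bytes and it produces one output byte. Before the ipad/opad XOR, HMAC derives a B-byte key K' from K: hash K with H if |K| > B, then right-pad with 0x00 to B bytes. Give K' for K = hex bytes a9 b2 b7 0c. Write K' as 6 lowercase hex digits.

1e0000

|K| = 4 > B = 3, so first hash the key.
H(K): sum = 169+178+183+12 = 542; mod 256 = 30 → 1e.
Zero-pad H(K) = 1e to 3 bytes: K' = 1e 00 00.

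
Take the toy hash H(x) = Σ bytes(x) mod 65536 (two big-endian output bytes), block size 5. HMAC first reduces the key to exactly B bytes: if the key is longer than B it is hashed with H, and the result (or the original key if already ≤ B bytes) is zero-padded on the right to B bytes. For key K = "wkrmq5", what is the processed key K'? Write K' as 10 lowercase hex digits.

0267000000

|K| = 6 > B = 5, so first hash the key.
H(K): sum = 119+107+114+109+113+53 = 615 → 02 67.
Zero-pad H(K) = 02 67 to 5 bytes: K' = 02 67 00 00 00.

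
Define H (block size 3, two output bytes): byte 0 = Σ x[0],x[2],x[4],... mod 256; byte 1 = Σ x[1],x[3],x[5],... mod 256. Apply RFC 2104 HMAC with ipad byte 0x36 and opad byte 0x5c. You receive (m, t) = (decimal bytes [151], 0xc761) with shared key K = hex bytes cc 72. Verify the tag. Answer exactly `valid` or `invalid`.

invalid

Key hex bytes cc 72 is 2 bytes ≤ B = 3; zero-pad to 3 bytes: K' = cc 72 00.
K' ⊕ ipad = fa 44 36; K' ⊕ opad = 90 2e 5c.
Inner hash: even-index sum = 304 mod 256 = 48; odd-index sum = 219 mod 256 = 219 → 30 db.
Outer hash (recomputed tag): even-index sum = 455 mod 256 = 199; odd-index sum = 94 mod 256 = 94 → c7 5e.
Recomputed tag = c75e; claimed = c761 → mismatch.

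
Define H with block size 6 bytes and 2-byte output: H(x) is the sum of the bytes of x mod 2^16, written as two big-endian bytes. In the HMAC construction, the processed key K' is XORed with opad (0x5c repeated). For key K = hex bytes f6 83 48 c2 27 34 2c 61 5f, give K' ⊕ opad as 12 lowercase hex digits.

5f965c5c5c5c

Key hex bytes f6 83 48 c2 27 34 2c 61 5f is 9 bytes > B = 6, so hash it first: H(key) = 03 ca, then zero-pad to 6 bytes: K' = 03 ca 00 00 00 00.
XOR each byte with 0x5c: 03⊕5c=5f, ca⊕5c=96, 00⊕5c=5c, 00⊕5c=5c, 00⊕5c=5c, 00⊕5c=5c.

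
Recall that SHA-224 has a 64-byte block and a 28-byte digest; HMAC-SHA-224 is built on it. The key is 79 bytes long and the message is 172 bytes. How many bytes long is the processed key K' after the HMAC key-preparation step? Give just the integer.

Key is 79 > 64 bytes, so it is hashed to 28 bytes then zero-padded to 64: |K'| = 64.

64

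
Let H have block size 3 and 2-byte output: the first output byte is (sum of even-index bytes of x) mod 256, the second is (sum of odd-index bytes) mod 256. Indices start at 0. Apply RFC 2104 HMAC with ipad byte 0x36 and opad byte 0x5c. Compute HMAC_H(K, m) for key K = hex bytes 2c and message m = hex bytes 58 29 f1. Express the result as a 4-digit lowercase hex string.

Key hex bytes 2c is 1 byte ≤ B = 3; zero-pad to 3 bytes: K' = 2c 00 00.
K' ⊕ ipad = 1a 36 36.  K' ⊕ opad = 70 5c 5c.
Inner input = (K'⊕ipad) ∥ m = 1a 36 36 ∥ 58 29 f1.
Inner hash: even-index sum = 121 mod 256 = 121; odd-index sum = 383 mod 256 = 127 → 79 7f.
Outer input = (K'⊕opad) ∥ inner = 70 5c 5c ∥ 79 7f.
Outer hash (tag): even-index sum = 331 mod 256 = 75; odd-index sum = 213 mod 256 = 213 → 4b d5.

4bd5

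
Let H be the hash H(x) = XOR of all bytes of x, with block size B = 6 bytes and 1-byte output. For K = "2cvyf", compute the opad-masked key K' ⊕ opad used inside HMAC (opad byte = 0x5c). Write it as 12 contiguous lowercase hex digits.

Key "2cvyf" = 32 63 76 79 66 is 5 bytes ≤ B = 6; zero-pad to 6 bytes: K' = 32 63 76 79 66 00.
XOR each byte with 0x5c: 32⊕5c=6e, 63⊕5c=3f, 76⊕5c=2a, 79⊕5c=25, 66⊕5c=3a, 00⊕5c=5c.

6e3f2a253a5c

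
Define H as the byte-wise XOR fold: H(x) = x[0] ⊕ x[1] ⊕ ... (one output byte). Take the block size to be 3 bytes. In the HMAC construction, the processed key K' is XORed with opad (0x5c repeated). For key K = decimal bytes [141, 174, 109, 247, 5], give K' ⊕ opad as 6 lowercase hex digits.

Key decimal bytes [141, 174, 109, 247, 5] = 8d ae 6d f7 05 is 5 bytes > B = 3, so hash it first: H(key) = bc, then zero-pad to 3 bytes: K' = bc 00 00.
XOR each byte with 0x5c: bc⊕5c=e0, 00⊕5c=5c, 00⊕5c=5c.

e05c5c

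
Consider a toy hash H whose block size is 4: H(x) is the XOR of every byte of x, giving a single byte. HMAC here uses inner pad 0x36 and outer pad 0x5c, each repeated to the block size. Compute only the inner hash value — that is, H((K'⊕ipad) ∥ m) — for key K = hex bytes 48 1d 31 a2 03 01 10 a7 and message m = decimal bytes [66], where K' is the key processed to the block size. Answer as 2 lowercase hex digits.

31

Key hex bytes 48 1d 31 a2 03 01 10 a7 is 8 bytes > B = 4, so hash it first: H(key) = 73, then zero-pad to 4 bytes: K' = 73 00 00 00.
K' ⊕ ipad = 45 36 36 36.
Inner input = 45 36 36 36 ∥ 42.
Inner hash: XOR 45⊕36⊕36⊕36⊕42 = 31.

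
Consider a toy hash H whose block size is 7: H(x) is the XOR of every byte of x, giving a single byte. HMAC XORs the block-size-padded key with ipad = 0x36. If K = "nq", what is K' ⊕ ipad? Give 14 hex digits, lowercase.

Key "nq" = 6e 71 is 2 bytes ≤ B = 7; zero-pad to 7 bytes: K' = 6e 71 00 00 00 00 00.
XOR each byte with 0x36: 6e⊕36=58, 71⊕36=47, 00⊕36=36, 00⊕36=36, 00⊕36=36, 00⊕36=36, 00⊕36=36.

58473636363636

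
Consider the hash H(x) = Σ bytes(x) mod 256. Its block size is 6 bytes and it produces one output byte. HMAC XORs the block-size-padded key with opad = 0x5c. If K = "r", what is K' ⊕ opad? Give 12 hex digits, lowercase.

Key "r" = 72 is 1 byte ≤ B = 6; zero-pad to 6 bytes: K' = 72 00 00 00 00 00.
XOR each byte with 0x5c: 72⊕5c=2e, 00⊕5c=5c, 00⊕5c=5c, 00⊕5c=5c, 00⊕5c=5c, 00⊕5c=5c.

2e5c5c5c5c5c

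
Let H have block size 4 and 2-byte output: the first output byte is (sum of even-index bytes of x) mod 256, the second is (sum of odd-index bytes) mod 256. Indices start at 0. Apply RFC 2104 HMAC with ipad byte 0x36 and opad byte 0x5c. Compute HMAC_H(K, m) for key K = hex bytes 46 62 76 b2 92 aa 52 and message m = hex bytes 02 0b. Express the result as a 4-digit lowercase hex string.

Key hex bytes 46 62 76 b2 92 aa 52 is 7 bytes > B = 4, so hash it first: H(key) = a0 be, then zero-pad to 4 bytes: K' = a0 be 00 00.
K' ⊕ ipad = 96 88 36 36.  K' ⊕ opad = fc e2 5c 5c.
Inner input = (K'⊕ipad) ∥ m = 96 88 36 36 ∥ 02 0b.
Inner hash: even-index sum = 206 mod 256 = 206; odd-index sum = 201 mod 256 = 201 → ce c9.
Outer input = (K'⊕opad) ∥ inner = fc e2 5c 5c ∥ ce c9.
Outer hash (tag): even-index sum = 550 mod 256 = 38; odd-index sum = 519 mod 256 = 7 → 26 07.

2607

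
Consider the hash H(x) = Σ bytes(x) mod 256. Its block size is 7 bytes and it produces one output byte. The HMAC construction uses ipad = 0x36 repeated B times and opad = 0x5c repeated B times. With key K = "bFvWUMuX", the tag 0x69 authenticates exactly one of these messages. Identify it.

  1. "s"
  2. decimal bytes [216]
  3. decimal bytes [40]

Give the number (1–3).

Key "bFvWUMuX" = 62 46 76 57 55 4d 75 58 is 8 bytes > B = 7, so hash it first: H(key) = e4, then zero-pad to 7 bytes: K' = e4 00 00 00 00 00 00.
K' ⊕ ipad = d2 36 36 36 36 36 36; K' ⊕ opad = b8 5c 5c 5c 5c 5c 5c.
m1: inner = H(d2 36 36 36 36 36 36 73) = 89; tag = H(b8 5c 5c 5c 5c 5c 5c 89) = 69 ← matches
m2: inner = H(d2 36 36 36 36 36 36 d8) = ee; tag = H(b8 5c 5c 5c 5c 5c 5c ee) = ce
m3: inner = H(d2 36 36 36 36 36 36 28) = 3e; tag = H(b8 5c 5c 5c 5c 5c 5c 3e) = 1e

1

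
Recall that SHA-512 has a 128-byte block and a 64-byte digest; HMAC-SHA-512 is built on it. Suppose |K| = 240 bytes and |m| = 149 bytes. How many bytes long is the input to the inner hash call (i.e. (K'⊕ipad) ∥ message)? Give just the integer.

Key is 240 > 128 bytes, so it is hashed to 64 bytes then zero-padded to 128: |K'| = 128.
Inner input = (K'⊕ipad) ∥ m → 128 + 149 = 277 bytes.

277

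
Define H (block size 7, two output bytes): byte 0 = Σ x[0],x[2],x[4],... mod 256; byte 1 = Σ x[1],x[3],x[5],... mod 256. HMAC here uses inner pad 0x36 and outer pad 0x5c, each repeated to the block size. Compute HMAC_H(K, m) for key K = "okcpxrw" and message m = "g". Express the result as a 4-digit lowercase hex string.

0fce

Key "okcpxrw" = 6f 6b 63 70 78 72 77 is exactly B = 7 bytes: K' = 6f 6b 63 70 78 72 77.
K' ⊕ ipad = 59 5d 55 46 4e 44 41.  K' ⊕ opad = 33 37 3f 2c 24 2e 2b.
Inner input = (K'⊕ipad) ∥ m = 59 5d 55 46 4e 44 41 ∥ 67.
Inner hash: even-index sum = 317 mod 256 = 61; odd-index sum = 334 mod 256 = 78 → 3d 4e.
Outer input = (K'⊕opad) ∥ inner = 33 37 3f 2c 24 2e 2b ∥ 3d 4e.
Outer hash (tag): even-index sum = 271 mod 256 = 15; odd-index sum = 206 mod 256 = 206 → 0f ce.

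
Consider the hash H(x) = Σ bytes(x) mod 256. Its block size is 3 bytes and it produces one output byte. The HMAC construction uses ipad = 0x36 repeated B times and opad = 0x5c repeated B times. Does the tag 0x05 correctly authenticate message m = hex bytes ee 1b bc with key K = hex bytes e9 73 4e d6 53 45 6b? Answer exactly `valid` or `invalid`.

Key hex bytes e9 73 4e d6 53 45 6b is 7 bytes > B = 3, so hash it first: H(key) = 83, then zero-pad to 3 bytes: K' = 83 00 00.
K' ⊕ ipad = b5 36 36; K' ⊕ opad = df 5c 5c.
Inner hash: sum = 181+54+54+238+27+188 = 742; mod 256 = 230 → e6.
Outer hash (recomputed tag): sum = 223+92+92+230 = 637; mod 256 = 125 → 7d.
Recomputed tag = 7d; claimed = 05 → mismatch.

invalid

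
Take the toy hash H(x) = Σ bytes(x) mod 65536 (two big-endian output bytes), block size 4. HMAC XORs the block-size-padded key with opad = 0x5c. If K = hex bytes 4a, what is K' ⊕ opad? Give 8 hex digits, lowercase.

Key hex bytes 4a is 1 byte ≤ B = 4; zero-pad to 4 bytes: K' = 4a 00 00 00.
XOR each byte with 0x5c: 4a⊕5c=16, 00⊕5c=5c, 00⊕5c=5c, 00⊕5c=5c.

165c5c5c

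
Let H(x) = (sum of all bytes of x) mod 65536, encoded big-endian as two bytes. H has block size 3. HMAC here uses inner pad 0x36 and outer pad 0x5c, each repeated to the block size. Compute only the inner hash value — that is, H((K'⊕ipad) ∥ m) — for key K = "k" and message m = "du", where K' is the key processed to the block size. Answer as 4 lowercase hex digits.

01a2

Key "k" = 6b is 1 byte ≤ B = 3; zero-pad to 3 bytes: K' = 6b 00 00.
K' ⊕ ipad = 5d 36 36.
Inner input = 5d 36 36 ∥ 64 75.
Inner hash: sum = 93+54+54+100+117 = 418 → 01 a2.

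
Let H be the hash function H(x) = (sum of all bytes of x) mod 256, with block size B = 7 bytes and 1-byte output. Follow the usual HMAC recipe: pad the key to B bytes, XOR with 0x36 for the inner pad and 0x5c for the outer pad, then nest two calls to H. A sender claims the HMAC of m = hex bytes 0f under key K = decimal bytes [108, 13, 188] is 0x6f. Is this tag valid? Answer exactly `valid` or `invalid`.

invalid

Key decimal bytes [108, 13, 188] = 6c 0d bc is 3 bytes ≤ B = 7; zero-pad to 7 bytes: K' = 6c 0d bc 00 00 00 00.
K' ⊕ ipad = 5a 3b 8a 36 36 36 36; K' ⊕ opad = 30 51 e0 5c 5c 5c 5c.
Inner hash: sum = 90+59+138+54+54+54+54+15 = 518; mod 256 = 6 → 06.
Outer hash (recomputed tag): sum = 48+81+224+92+92+92+92+6 = 727; mod 256 = 215 → d7.
Recomputed tag = d7; claimed = 6f → mismatch.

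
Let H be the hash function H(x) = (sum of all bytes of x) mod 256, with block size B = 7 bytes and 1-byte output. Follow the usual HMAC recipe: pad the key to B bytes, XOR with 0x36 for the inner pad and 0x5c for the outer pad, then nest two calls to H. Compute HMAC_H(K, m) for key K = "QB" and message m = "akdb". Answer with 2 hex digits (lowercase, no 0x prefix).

Key "QB" = 51 42 is 2 bytes ≤ B = 7; zero-pad to 7 bytes: K' = 51 42 00 00 00 00 00.
K' ⊕ ipad = 67 74 36 36 36 36 36.  K' ⊕ opad = 0d 1e 5c 5c 5c 5c 5c.
Inner input = (K'⊕ipad) ∥ m = 67 74 36 36 36 36 36 ∥ 61 6b 64 62.
Inner hash: sum = 103+116+54+54+54+54+54+97+107+100+98 = 891; mod 256 = 123 → 7b.
Outer input = (K'⊕opad) ∥ inner = 0d 1e 5c 5c 5c 5c 5c ∥ 7b.
Outer hash (tag): sum = 13+30+92+92+92+92+92+123 = 626; mod 256 = 114 → 72.

72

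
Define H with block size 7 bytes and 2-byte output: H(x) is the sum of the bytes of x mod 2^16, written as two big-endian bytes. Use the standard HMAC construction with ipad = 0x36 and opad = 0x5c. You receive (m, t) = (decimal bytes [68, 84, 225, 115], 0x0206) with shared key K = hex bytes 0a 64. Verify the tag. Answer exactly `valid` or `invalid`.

invalid

Key hex bytes 0a 64 is 2 bytes ≤ B = 7; zero-pad to 7 bytes: K' = 0a 64 00 00 00 00 00.
K' ⊕ ipad = 3c 52 36 36 36 36 36; K' ⊕ opad = 56 38 5c 5c 5c 5c 5c.
Inner hash: sum = 60+82+54+54+54+54+54+68+84+225+115 = 904 → 03 88.
Outer hash (recomputed tag): sum = 86+56+92+92+92+92+92+3+136 = 741 → 02 e5.
Recomputed tag = 02e5; claimed = 0206 → mismatch.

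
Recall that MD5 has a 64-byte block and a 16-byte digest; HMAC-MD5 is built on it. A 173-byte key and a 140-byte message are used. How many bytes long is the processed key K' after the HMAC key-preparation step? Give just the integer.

64

Key is 173 > 64 bytes, so it is hashed to 16 bytes then zero-padded to 64: |K'| = 64.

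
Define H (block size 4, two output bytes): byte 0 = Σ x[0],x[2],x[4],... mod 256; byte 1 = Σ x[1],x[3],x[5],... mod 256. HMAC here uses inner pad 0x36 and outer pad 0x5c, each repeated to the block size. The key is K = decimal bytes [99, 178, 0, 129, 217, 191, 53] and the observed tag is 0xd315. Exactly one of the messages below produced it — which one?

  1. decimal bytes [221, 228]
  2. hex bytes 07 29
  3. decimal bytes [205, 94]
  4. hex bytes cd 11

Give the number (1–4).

4

Key decimal bytes [99, 178, 0, 129, 217, 191, 53] = 63 b2 00 81 d9 bf 35 is 7 bytes > B = 4, so hash it first: H(key) = 71 f2, then zero-pad to 4 bytes: K' = 71 f2 00 00.
K' ⊕ ipad = 47 c4 36 36; K' ⊕ opad = 2d ae 5c 5c.
m1: inner = H(47 c4 36 36 dd e4) = 5a de; tag = H(2d ae 5c 5c 5a de) = e3e8
m2: inner = H(47 c4 36 36 07 29) = 84 23; tag = H(2d ae 5c 5c 84 23) = 0d2d
m3: inner = H(47 c4 36 36 cd 5e) = 4a 58; tag = H(2d ae 5c 5c 4a 58) = d362
m4: inner = H(47 c4 36 36 cd 11) = 4a 0b; tag = H(2d ae 5c 5c 4a 0b) = d315 ← matches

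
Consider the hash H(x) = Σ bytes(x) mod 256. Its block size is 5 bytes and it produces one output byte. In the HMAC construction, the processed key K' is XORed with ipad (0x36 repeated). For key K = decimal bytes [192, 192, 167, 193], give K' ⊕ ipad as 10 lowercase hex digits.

f6f691f736

Key decimal bytes [192, 192, 167, 193] = c0 c0 a7 c1 is 4 bytes ≤ B = 5; zero-pad to 5 bytes: K' = c0 c0 a7 c1 00.
XOR each byte with 0x36: c0⊕36=f6, c0⊕36=f6, a7⊕36=91, c1⊕36=f7, 00⊕36=36.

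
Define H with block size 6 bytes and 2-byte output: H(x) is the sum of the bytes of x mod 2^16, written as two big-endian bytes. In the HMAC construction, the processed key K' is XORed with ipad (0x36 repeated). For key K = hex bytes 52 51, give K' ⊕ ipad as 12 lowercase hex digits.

Key hex bytes 52 51 is 2 bytes ≤ B = 6; zero-pad to 6 bytes: K' = 52 51 00 00 00 00.
XOR each byte with 0x36: 52⊕36=64, 51⊕36=67, 00⊕36=36, 00⊕36=36, 00⊕36=36, 00⊕36=36.

646736363636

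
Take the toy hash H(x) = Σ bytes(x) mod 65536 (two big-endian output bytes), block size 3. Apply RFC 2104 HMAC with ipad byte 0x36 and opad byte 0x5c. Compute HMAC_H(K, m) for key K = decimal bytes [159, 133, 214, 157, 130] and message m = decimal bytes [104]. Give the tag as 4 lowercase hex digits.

Key decimal bytes [159, 133, 214, 157, 130] = 9f 85 d6 9d 82 is 5 bytes > B = 3, so hash it first: H(key) = 03 19, then zero-pad to 3 bytes: K' = 03 19 00.
K' ⊕ ipad = 35 2f 36.  K' ⊕ opad = 5f 45 5c.
Inner input = (K'⊕ipad) ∥ m = 35 2f 36 ∥ 68.
Inner hash: sum = 53+47+54+104 = 258 → 01 02.
Outer input = (K'⊕opad) ∥ inner = 5f 45 5c ∥ 01 02.
Outer hash (tag): sum = 95+69+92+1+2 = 259 → 01 03.

0103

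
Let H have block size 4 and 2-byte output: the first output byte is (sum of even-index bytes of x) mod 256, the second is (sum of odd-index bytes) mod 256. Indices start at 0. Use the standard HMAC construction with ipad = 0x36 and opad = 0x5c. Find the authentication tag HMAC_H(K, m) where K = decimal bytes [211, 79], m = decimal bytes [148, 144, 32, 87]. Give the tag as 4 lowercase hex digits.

ba05

Key decimal bytes [211, 79] = d3 4f is 2 bytes ≤ B = 4; zero-pad to 4 bytes: K' = d3 4f 00 00.
K' ⊕ ipad = e5 79 36 36.  K' ⊕ opad = 8f 13 5c 5c.
Inner input = (K'⊕ipad) ∥ m = e5 79 36 36 ∥ 94 90 20 57.
Inner hash: even-index sum = 463 mod 256 = 207; odd-index sum = 406 mod 256 = 150 → cf 96.
Outer input = (K'⊕opad) ∥ inner = 8f 13 5c 5c ∥ cf 96.
Outer hash (tag): even-index sum = 442 mod 256 = 186; odd-index sum = 261 mod 256 = 5 → ba 05.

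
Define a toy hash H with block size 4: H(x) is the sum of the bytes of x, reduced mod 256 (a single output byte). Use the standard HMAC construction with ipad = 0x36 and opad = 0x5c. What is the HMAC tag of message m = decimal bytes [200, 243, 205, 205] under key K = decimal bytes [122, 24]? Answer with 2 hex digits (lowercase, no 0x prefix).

5d

Key decimal bytes [122, 24] = 7a 18 is 2 bytes ≤ B = 4; zero-pad to 4 bytes: K' = 7a 18 00 00.
K' ⊕ ipad = 4c 2e 36 36.  K' ⊕ opad = 26 44 5c 5c.
Inner input = (K'⊕ipad) ∥ m = 4c 2e 36 36 ∥ c8 f3 cd cd.
Inner hash: sum = 76+46+54+54+200+243+205+205 = 1083; mod 256 = 59 → 3b.
Outer input = (K'⊕opad) ∥ inner = 26 44 5c 5c ∥ 3b.
Outer hash (tag): sum = 38+68+92+92+59 = 349; mod 256 = 93 → 5d.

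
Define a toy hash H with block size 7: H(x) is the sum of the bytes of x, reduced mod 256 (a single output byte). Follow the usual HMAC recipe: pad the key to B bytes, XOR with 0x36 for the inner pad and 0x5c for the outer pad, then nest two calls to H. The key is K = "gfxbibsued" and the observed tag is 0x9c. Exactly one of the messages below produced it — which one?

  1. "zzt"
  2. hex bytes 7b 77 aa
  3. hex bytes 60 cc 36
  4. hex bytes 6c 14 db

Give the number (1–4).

2

Key "gfxbibsued" = 67 66 78 62 69 62 73 75 65 64 is 10 bytes > B = 7, so hash it first: H(key) = 23, then zero-pad to 7 bytes: K' = 23 00 00 00 00 00 00.
K' ⊕ ipad = 15 36 36 36 36 36 36; K' ⊕ opad = 7f 5c 5c 5c 5c 5c 5c.
m1: inner = H(15 36 36 36 36 36 36 7a 7a 74) = c1; tag = H(7f 5c 5c 5c 5c 5c 5c c1) = 68
m2: inner = H(15 36 36 36 36 36 36 7b 77 aa) = f5; tag = H(7f 5c 5c 5c 5c 5c 5c f5) = 9c ← matches
m3: inner = H(15 36 36 36 36 36 36 60 cc 36) = bb; tag = H(7f 5c 5c 5c 5c 5c 5c bb) = 62
m4: inner = H(15 36 36 36 36 36 36 6c 14 db) = b4; tag = H(7f 5c 5c 5c 5c 5c 5c b4) = 5b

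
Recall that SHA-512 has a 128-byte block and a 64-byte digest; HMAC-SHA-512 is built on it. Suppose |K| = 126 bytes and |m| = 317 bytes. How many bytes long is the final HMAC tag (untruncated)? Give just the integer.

64

The tag is one SHA-512 digest: 64 bytes.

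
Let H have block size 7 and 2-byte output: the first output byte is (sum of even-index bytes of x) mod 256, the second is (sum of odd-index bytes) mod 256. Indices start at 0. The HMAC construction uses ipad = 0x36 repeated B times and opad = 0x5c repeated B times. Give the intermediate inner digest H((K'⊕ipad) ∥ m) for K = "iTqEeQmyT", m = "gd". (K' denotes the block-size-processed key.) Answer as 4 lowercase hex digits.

Key "iTqEeQmyT" = 69 54 71 45 65 51 6d 79 54 is 9 bytes > B = 7, so hash it first: H(key) = 00 63, then zero-pad to 7 bytes: K' = 00 63 00 00 00 00 00.
K' ⊕ ipad = 36 55 36 36 36 36 36.
Inner input = 36 55 36 36 36 36 36 ∥ 67 64.
Inner hash: even-index sum = 316 mod 256 = 60; odd-index sum = 296 mod 256 = 40 → 3c 28.

3c28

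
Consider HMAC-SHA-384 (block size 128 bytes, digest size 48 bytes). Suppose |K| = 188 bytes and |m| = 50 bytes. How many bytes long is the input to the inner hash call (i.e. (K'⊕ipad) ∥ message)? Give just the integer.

Key is 188 > 128 bytes, so it is hashed to 48 bytes then zero-padded to 128: |K'| = 128.
Inner input = (K'⊕ipad) ∥ m → 128 + 50 = 178 bytes.

178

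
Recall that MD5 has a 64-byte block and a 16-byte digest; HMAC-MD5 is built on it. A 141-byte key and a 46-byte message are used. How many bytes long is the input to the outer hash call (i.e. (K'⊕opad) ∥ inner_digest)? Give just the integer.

80

Key is 141 > 64 bytes, so it is hashed to 16 bytes then zero-padded to 64: |K'| = 64.
Outer input = (K'⊕opad) ∥ H(inner) → 64 + 16 = 80 bytes.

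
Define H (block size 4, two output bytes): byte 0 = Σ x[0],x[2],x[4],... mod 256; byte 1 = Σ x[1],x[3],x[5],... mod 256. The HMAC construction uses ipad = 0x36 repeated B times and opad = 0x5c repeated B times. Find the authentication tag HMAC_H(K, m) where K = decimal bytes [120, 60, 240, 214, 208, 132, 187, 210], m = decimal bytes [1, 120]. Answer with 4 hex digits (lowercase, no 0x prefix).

Key decimal bytes [120, 60, 240, 214, 208, 132, 187, 210] = 78 3c f0 d6 d0 84 bb d2 is 8 bytes > B = 4, so hash it first: H(key) = f3 68, then zero-pad to 4 bytes: K' = f3 68 00 00.
K' ⊕ ipad = c5 5e 36 36.  K' ⊕ opad = af 34 5c 5c.
Inner input = (K'⊕ipad) ∥ m = c5 5e 36 36 ∥ 01 78.
Inner hash: even-index sum = 252 mod 256 = 252; odd-index sum = 268 mod 256 = 12 → fc 0c.
Outer input = (K'⊕opad) ∥ inner = af 34 5c 5c ∥ fc 0c.
Outer hash (tag): even-index sum = 519 mod 256 = 7; odd-index sum = 156 mod 256 = 156 → 07 9c.

079c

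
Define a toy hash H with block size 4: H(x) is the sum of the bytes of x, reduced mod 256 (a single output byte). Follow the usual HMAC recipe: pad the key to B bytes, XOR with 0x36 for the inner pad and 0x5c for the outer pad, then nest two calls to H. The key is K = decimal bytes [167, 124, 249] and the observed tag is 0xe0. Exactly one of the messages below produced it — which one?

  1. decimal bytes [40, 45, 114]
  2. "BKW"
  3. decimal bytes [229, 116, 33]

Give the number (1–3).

Key decimal bytes [167, 124, 249] = a7 7c f9 is 3 bytes ≤ B = 4; zero-pad to 4 bytes: K' = a7 7c f9 00.
K' ⊕ ipad = 91 4a cf 36; K' ⊕ opad = fb 20 a5 5c.
m1: inner = H(91 4a cf 36 28 2d 72) = a7; tag = H(fb 20 a5 5c a7) = c3
m2: inner = H(91 4a cf 36 42 4b 57) = c4; tag = H(fb 20 a5 5c c4) = e0 ← matches
m3: inner = H(91 4a cf 36 e5 74 21) = 5a; tag = H(fb 20 a5 5c 5a) = 76

2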